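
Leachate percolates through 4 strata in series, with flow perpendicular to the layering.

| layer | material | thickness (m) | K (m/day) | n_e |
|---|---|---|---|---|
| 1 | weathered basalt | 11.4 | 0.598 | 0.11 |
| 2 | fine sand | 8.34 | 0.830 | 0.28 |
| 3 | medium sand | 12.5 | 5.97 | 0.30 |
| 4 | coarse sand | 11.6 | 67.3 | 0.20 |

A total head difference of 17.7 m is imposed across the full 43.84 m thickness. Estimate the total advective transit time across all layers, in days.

With flow normal to the layers, continuity requires the same specific discharge q through every layer.
Σ(b_i/K_i) = 11.4/0.598 + 8.34/0.830 + 12.5/5.97 + 11.6/67.3 = 31.38 d.
q = Δh / Σ(b_i/K_i) = 17.7 / 31.38 = 0.5641 m/day.
In each layer the seepage velocity is v_i = q/n_i, so the layer transit time is t_i = b_i·n_i / q:
  layer 1 (weathered basalt): t_1 = 11.4 × 0.11 / 0.5641 = 2.223 d
  layer 2 (fine sand): t_2 = 8.34 × 0.28 / 0.5641 = 4.140 d
  layer 3 (medium sand): t_3 = 12.5 × 0.30 / 0.5641 = 6.648 d
  layer 4 (coarse sand): t_4 = 11.6 × 0.20 / 0.5641 = 4.113 d
Total t = Σ t_i = 17.12 days.

17.1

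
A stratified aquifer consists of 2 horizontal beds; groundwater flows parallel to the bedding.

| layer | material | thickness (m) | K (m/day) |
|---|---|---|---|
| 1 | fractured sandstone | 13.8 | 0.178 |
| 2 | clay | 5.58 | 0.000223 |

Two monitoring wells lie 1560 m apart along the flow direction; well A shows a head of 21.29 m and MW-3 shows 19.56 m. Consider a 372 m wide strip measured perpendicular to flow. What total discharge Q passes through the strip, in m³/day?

Flow is parallel to layering, so each bed carries its own Darcy discharge and the transmissivities add.
Σ(K_i·b_i) = 0.178×13.8 + 0.000223×5.58 = 2.458 m²/day.
Hydraulic gradient i = (21.29 − 19.56) / 1560 = 1.73 / 1560 = 0.001109.
Q = Σ(K_i·b_i) · W · i = 2.458 × 372 × 0.001109 = 1.014 m³/day.

1.01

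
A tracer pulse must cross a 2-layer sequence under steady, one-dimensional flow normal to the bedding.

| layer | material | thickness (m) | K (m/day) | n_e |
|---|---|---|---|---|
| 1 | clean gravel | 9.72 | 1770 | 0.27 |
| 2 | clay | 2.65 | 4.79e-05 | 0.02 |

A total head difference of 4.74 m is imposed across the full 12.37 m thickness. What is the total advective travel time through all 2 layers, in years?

With flow normal to the layers, continuity requires the same specific discharge q through every layer.
Σ(b_i/K_i) = 9.72/1770 + 2.65/4.79e-05 = 55324 d.
q = Δh / Σ(b_i/K_i) = 4.74 / 55324 = 8.568e-05 m/day.
In each layer the seepage velocity is v_i = q/n_i, so the layer transit time is t_i = b_i·n_i / q:
  layer 1 (clean gravel): t_1 = 9.72 × 0.27 / 8.568e-05 = 30631 d
  layer 2 (clay): t_2 = 2.65 × 0.02 / 8.568e-05 = 618.6 d
Total t = Σ t_i = 31250 days = 85.56 years.

85.6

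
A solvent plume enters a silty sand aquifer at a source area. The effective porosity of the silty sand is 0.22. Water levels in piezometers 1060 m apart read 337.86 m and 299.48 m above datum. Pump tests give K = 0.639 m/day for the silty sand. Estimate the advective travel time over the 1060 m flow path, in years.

27.6

Hydraulic gradient i = (337.86 − 299.48) / 1060 = 38.38 / 1060 = 0.03621.
Darcy flux q = K · i = 0.6390 × 0.03621 = 0.02314 m/day.
Seepage velocity v = q / n_e = 0.02314 / 0.22 = 0.1052 m/day.
Travel time t = L / v = 1060 / 0.1052 = 10079 days = 27.60 years.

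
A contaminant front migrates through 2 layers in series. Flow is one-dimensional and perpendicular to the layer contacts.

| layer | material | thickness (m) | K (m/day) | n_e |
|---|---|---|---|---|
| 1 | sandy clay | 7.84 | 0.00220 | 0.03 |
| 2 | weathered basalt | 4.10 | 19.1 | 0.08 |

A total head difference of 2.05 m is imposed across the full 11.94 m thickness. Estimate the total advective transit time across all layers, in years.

With flow normal to the layers, continuity requires the same specific discharge q through every layer.
Σ(b_i/K_i) = 7.84/0.00220 + 4.10/19.1 = 3564 d.
q = Δh / Σ(b_i/K_i) = 2.05 / 3564 = 0.0005752 m/day.
In each layer the seepage velocity is v_i = q/n_i, so the layer transit time is t_i = b_i·n_i / q:
  layer 1 (sandy clay): t_1 = 7.84 × 0.03 / 0.0005752 = 408.9 d
  layer 2 (weathered basalt): t_2 = 4.10 × 0.08 / 0.0005752 = 570.2 d
Total t = Σ t_i = 979.1 days = 2.681 years.

2.68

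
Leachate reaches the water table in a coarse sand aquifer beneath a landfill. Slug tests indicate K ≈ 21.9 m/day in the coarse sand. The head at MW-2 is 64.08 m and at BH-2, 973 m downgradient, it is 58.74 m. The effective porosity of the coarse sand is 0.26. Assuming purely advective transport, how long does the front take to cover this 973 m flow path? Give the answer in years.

Hydraulic gradient i = (64.08 − 58.74) / 973 = 5.34 / 973 = 0.005488.
Darcy flux q = K · i = 21.90 × 0.005488 = 0.1202 m/day.
Seepage velocity v = q / n_e = 0.1202 / 0.26 = 0.4623 m/day.
Travel time t = L / v = 973 / 0.4623 = 2105 days = 5.763 years.

5.76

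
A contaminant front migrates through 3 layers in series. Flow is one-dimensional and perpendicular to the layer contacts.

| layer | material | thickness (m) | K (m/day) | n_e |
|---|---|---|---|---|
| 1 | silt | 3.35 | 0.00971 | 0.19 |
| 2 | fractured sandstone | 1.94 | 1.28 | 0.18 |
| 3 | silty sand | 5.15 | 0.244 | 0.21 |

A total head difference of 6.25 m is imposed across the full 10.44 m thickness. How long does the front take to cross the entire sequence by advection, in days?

122

With flow normal to the layers, continuity requires the same specific discharge q through every layer.
Σ(b_i/K_i) = 3.35/0.00971 + 1.94/1.28 + 5.15/0.244 = 367.6 d.
q = Δh / Σ(b_i/K_i) = 6.25 / 367.6 = 0.01700 m/day.
In each layer the seepage velocity is v_i = q/n_i, so the layer transit time is t_i = b_i·n_i / q:
  layer 1 (silt): t_1 = 3.35 × 0.19 / 0.01700 = 37.44 d
  layer 2 (fractured sandstone): t_2 = 1.94 × 0.18 / 0.01700 = 20.54 d
  layer 3 (silty sand): t_3 = 5.15 × 0.21 / 0.01700 = 63.61 d
Total t = Σ t_i = 121.6 days.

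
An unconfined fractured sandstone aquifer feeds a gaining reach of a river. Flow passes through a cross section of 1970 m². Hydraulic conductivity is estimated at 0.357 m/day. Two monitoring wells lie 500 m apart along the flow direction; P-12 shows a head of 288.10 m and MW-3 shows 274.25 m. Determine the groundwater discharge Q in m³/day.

Hydraulic gradient i = (288.10 − 274.25) / 500 = 13.85 / 500 = 0.02770.
Darcy's law: Q = K · A · i = 0.3570 × 1970 × 0.02770 = 19.48 m³/day.

19.5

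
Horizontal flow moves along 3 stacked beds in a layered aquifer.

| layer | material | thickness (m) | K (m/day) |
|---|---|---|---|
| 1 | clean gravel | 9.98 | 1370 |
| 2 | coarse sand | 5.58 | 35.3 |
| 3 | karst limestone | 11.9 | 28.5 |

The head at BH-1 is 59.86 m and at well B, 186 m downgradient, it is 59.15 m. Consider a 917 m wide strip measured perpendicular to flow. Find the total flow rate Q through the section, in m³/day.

Flow is parallel to layering, so each bed carries its own Darcy discharge and the transmissivities add.
Σ(K_i·b_i) = 1370×9.98 + 35.3×5.58 + 28.5×11.9 = 14209 m²/day.
Hydraulic gradient i = (59.86 − 59.15) / 186 = 0.71 / 186 = 0.003817.
Q = Σ(K_i·b_i) · W · i = 14209 × 917 × 0.003817 = 49736 m³/day.

49700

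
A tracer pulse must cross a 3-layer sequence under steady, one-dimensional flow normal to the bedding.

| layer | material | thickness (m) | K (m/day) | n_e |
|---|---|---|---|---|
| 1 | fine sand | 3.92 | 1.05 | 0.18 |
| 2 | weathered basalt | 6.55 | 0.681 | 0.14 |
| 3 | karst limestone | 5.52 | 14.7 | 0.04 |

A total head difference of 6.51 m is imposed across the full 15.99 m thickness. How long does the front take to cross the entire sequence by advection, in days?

With flow normal to the layers, continuity requires the same specific discharge q through every layer.
Σ(b_i/K_i) = 3.92/1.05 + 6.55/0.681 + 5.52/14.7 = 13.73 d.
q = Δh / Σ(b_i/K_i) = 6.51 / 13.73 = 0.4742 m/day.
In each layer the seepage velocity is v_i = q/n_i, so the layer transit time is t_i = b_i·n_i / q:
  layer 1 (fine sand): t_1 = 3.92 × 0.18 / 0.4742 = 1.488 d
  layer 2 (weathered basalt): t_2 = 6.55 × 0.14 / 0.4742 = 1.934 d
  layer 3 (karst limestone): t_3 = 5.52 × 0.04 / 0.4742 = 0.4656 d
Total t = Σ t_i = 3.887 days.

3.89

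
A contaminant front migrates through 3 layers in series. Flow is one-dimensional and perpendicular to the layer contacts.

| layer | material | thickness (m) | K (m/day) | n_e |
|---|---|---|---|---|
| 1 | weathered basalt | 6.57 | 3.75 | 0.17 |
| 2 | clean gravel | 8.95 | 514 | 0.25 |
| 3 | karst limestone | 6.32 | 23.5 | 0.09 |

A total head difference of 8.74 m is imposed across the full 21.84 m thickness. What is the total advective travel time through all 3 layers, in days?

With flow normal to the layers, continuity requires the same specific discharge q through every layer.
Σ(b_i/K_i) = 6.57/3.75 + 8.95/514 + 6.32/23.5 = 2.038 d.
q = Δh / Σ(b_i/K_i) = 8.74 / 2.038 = 4.288 m/day.
In each layer the seepage velocity is v_i = q/n_i, so the layer transit time is t_i = b_i·n_i / q:
  layer 1 (weathered basalt): t_1 = 6.57 × 0.17 / 4.288 = 0.2605 d
  layer 2 (clean gravel): t_2 = 8.95 × 0.25 / 4.288 = 0.5218 d
  layer 3 (karst limestone): t_3 = 6.32 × 0.09 / 4.288 = 0.1327 d
Total t = Σ t_i = 0.9150 days.

0.915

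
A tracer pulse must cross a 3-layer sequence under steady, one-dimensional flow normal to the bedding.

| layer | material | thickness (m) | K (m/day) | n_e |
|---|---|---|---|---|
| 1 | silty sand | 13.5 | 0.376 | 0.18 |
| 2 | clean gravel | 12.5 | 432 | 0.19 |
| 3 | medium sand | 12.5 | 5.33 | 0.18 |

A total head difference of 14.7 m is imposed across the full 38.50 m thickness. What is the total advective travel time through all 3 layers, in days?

18.4

With flow normal to the layers, continuity requires the same specific discharge q through every layer.
Σ(b_i/K_i) = 13.5/0.376 + 12.5/432 + 12.5/5.33 = 38.28 d.
q = Δh / Σ(b_i/K_i) = 14.7 / 38.28 = 0.3840 m/day.
In each layer the seepage velocity is v_i = q/n_i, so the layer transit time is t_i = b_i·n_i / q:
  layer 1 (silty sand): t_1 = 13.5 × 0.18 / 0.3840 = 6.328 d
  layer 2 (clean gravel): t_2 = 12.5 × 0.19 / 0.3840 = 6.184 d
  layer 3 (medium sand): t_3 = 12.5 × 0.18 / 0.3840 = 5.859 d
Total t = Σ t_i = 18.37 days.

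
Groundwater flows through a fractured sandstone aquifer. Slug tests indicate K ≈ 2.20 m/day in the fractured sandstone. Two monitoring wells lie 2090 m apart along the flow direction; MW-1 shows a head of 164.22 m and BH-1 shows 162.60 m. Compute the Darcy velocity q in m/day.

0.00171

Hydraulic gradient i = (164.22 − 162.60) / 2090 = 1.62 / 2090 = 0.0007751.
Specific discharge q = K · i = 2.200 × 0.0007751 = 0.001705 m/day.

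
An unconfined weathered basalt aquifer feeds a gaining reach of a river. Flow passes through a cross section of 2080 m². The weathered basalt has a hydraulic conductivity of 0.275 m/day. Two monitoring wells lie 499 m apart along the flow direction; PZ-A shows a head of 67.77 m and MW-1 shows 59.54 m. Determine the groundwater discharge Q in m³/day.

9.43

Hydraulic gradient i = (67.77 − 59.54) / 499 = 8.23 / 499 = 0.01649.
Darcy's law: Q = K · A · i = 0.2750 × 2080 × 0.01649 = 9.434 m³/day.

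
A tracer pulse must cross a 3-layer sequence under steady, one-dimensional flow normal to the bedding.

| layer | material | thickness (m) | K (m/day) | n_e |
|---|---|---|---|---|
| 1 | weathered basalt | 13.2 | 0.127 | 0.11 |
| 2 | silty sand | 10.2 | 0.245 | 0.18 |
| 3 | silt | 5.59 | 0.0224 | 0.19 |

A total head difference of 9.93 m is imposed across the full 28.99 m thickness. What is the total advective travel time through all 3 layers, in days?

With flow normal to the layers, continuity requires the same specific discharge q through every layer.
Σ(b_i/K_i) = 13.2/0.127 + 10.2/0.245 + 5.59/0.0224 = 395.1 d.
q = Δh / Σ(b_i/K_i) = 9.93 / 395.1 = 0.02513 m/day.
In each layer the seepage velocity is v_i = q/n_i, so the layer transit time is t_i = b_i·n_i / q:
  layer 1 (weathered basalt): t_1 = 13.2 × 0.11 / 0.02513 = 57.78 d
  layer 2 (silty sand): t_2 = 10.2 × 0.18 / 0.02513 = 73.06 d
  layer 3 (silt): t_3 = 5.59 × 0.19 / 0.02513 = 42.26 d
Total t = Σ t_i = 173.1 days.

173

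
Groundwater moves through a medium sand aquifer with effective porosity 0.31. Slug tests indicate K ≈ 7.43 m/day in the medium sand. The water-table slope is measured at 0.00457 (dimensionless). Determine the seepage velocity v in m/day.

Hydraulic gradient i = 0.00457.
Darcy flux q = K · i = 7.430 × 0.004570 = 0.03396 m/day.
Seepage velocity v = q / n_e = 0.03396 / 0.31 = 0.1095 m/day.

0.110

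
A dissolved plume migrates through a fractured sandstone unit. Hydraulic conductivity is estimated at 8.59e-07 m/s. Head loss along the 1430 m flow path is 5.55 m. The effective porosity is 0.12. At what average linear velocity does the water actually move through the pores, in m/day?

Convert K: 8.59e-07 m/s × 86400 = 0.07422 m/day.
Hydraulic gradient i = Δh / L = 5.55 / 1430 = 0.003881.
Darcy flux q = K · i = 0.07422 × 0.003881 = 0.0002880 m/day.
Seepage velocity v = q / n_e = 0.0002880 / 0.12 = 0.002400 m/day.

0.00240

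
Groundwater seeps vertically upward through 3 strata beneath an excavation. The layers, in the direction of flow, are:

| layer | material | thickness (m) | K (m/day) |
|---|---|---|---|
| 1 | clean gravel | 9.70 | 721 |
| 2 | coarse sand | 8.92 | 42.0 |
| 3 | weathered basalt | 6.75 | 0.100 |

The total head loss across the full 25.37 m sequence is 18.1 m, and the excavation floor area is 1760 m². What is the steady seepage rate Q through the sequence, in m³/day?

Flow is perpendicular to layering, so the layers act in series and the equivalent K is the thickness-weighted harmonic mean.
Total thickness L = 9.70 + 8.92 + 6.75 = 25.37 m.
Σ(b_i/K_i) = 9.70/721 + 8.92/42.0 + 6.75/0.100 = 67.73 d.
K_eq = L / Σ(b_i/K_i) = 25.37 / 67.73 = 0.3746 m/day.
Q = K_eq · A · (Δh/L) = 0.3746 × 1760 × (18.1/25.37) = 470.4 m³/day.

470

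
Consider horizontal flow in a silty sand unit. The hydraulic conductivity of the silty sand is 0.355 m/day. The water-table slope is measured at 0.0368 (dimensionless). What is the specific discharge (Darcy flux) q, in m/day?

Hydraulic gradient i = 0.0368.
Specific discharge q = K · i = 0.3550 × 0.03680 = 0.01306 m/day.

0.0131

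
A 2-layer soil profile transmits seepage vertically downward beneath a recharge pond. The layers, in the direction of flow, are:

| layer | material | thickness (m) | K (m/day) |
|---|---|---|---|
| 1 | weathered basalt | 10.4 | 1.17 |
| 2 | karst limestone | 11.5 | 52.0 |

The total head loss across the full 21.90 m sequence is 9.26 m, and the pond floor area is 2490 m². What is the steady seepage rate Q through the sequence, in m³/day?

Flow is perpendicular to layering, so the layers act in series and the equivalent K is the thickness-weighted harmonic mean.
Total thickness L = 10.4 + 11.5 = 21.90 m.
Σ(b_i/K_i) = 10.4/1.17 + 11.5/52.0 = 9.110 d.
K_eq = L / Σ(b_i/K_i) = 21.90 / 9.110 = 2.404 m/day.
Q = K_eq · A · (Δh/L) = 2.404 × 2490 × (9.26/21.90) = 2531 m³/day.

2530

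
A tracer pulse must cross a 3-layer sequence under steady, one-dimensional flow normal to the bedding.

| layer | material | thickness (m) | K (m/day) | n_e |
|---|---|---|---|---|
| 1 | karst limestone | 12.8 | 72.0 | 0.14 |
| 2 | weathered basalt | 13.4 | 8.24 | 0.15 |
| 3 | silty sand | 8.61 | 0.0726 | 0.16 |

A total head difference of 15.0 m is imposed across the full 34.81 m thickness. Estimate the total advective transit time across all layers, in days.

With flow normal to the layers, continuity requires the same specific discharge q through every layer.
Σ(b_i/K_i) = 12.8/72.0 + 13.4/8.24 + 8.61/0.0726 = 120.4 d.
q = Δh / Σ(b_i/K_i) = 15.0 / 120.4 = 0.1246 m/day.
In each layer the seepage velocity is v_i = q/n_i, so the layer transit time is t_i = b_i·n_i / q:
  layer 1 (karst limestone): t_1 = 12.8 × 0.14 / 0.1246 = 14.38 d
  layer 2 (weathered basalt): t_2 = 13.4 × 0.15 / 0.1246 = 16.13 d
  layer 3 (silty sand): t_3 = 8.61 × 0.16 / 0.1246 = 11.06 d
Total t = Σ t_i = 41.57 days.

41.6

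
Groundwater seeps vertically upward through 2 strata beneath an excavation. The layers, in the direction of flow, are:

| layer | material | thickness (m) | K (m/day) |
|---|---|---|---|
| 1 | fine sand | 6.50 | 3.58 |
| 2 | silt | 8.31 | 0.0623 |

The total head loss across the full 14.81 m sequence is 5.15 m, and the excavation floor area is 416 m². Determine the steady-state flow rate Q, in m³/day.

15.8

Flow is perpendicular to layering, so the layers act in series and the equivalent K is the thickness-weighted harmonic mean.
Total thickness L = 6.50 + 8.31 = 14.81 m.
Σ(b_i/K_i) = 6.50/3.58 + 8.31/0.0623 = 135.2 d.
K_eq = L / Σ(b_i/K_i) = 14.81 / 135.2 = 0.1095 m/day.
Q = K_eq · A · (Δh/L) = 0.1095 × 416 × (5.15/14.81) = 15.85 m³/day.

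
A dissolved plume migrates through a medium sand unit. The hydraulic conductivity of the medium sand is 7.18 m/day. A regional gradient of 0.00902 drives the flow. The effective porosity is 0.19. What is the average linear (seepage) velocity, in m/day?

Hydraulic gradient i = 0.00902.
Darcy flux q = K · i = 7.180 × 0.009020 = 0.06476 m/day.
Seepage velocity v = q / n_e = 0.06476 / 0.19 = 0.3409 m/day.

0.341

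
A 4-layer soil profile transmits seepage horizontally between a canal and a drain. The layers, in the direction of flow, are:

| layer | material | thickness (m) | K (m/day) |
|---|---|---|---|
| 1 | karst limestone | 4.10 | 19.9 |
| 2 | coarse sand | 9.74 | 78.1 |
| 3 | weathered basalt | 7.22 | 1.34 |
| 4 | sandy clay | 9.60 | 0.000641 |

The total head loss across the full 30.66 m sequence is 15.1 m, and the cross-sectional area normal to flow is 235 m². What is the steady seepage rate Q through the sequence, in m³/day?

0.237

Flow is perpendicular to layering, so the layers act in series and the equivalent K is the thickness-weighted harmonic mean.
Total thickness L = 4.10 + 9.74 + 7.22 + 9.60 = 30.66 m.
Σ(b_i/K_i) = 4.10/19.9 + 9.74/78.1 + 7.22/1.34 + 9.60/0.000641 = 14982 d.
K_eq = L / Σ(b_i/K_i) = 30.66 / 14982 = 0.002046 m/day.
Q = K_eq · A · (Δh/L) = 0.002046 × 235 × (15.1/30.66) = 0.2368 m³/day.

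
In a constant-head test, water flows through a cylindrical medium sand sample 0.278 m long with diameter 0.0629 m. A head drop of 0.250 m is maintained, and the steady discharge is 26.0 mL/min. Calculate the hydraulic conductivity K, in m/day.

13.4

Cross-sectional area A = π·(d/2)² = π × (0.0629/2)² = 0.003107 m².
Convert discharge: 26.0 mL/min = 4.333e-07 m³/s.
Darcy's law rearranged: K = Q·L / (A·Δh) = 4.333e-07 × 0.278 / (0.003107 × 0.250) = 0.0001551 m/s = 13.40 m/day.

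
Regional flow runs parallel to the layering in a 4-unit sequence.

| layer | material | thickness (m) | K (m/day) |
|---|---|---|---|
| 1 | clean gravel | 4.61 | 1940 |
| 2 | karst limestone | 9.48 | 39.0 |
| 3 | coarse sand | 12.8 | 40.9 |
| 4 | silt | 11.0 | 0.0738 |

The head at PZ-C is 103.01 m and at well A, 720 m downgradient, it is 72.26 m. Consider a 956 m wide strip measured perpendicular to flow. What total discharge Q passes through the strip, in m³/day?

Flow is parallel to layering, so each bed carries its own Darcy discharge and the transmissivities add.
Σ(K_i·b_i) = 1940×4.61 + 39.0×9.48 + 40.9×12.8 + 0.0738×11.0 = 9837 m²/day.
Hydraulic gradient i = (103.01 − 72.26) / 720 = 30.75 / 720 = 0.04271.
Q = Σ(K_i·b_i) · W · i = 9837 × 956 × 0.04271 = 4.017e+05 m³/day.

402000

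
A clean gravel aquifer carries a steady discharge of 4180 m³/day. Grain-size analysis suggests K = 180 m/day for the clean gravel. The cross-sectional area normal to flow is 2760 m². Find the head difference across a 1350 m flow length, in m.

From Q = K·A·i, i = Q / (K·A) = 4180 / (180.0 × 2760) = 0.008414.
Head loss Δh = i · L = 0.008414 × 1350 = 11.36 m.

11.4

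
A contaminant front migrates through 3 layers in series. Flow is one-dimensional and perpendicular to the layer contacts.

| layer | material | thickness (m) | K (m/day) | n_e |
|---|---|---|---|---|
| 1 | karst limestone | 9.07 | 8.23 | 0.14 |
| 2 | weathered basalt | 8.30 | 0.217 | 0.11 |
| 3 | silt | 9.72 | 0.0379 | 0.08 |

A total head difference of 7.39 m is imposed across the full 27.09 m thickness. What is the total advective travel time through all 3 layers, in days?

With flow normal to the layers, continuity requires the same specific discharge q through every layer.
Σ(b_i/K_i) = 9.07/8.23 + 8.30/0.217 + 9.72/0.0379 = 295.8 d.
q = Δh / Σ(b_i/K_i) = 7.39 / 295.8 = 0.02498 m/day.
In each layer the seepage velocity is v_i = q/n_i, so the layer transit time is t_i = b_i·n_i / q:
  layer 1 (karst limestone): t_1 = 9.07 × 0.14 / 0.02498 = 50.83 d
  layer 2 (weathered basalt): t_2 = 8.30 × 0.11 / 0.02498 = 36.55 d
  layer 3 (silt): t_3 = 9.72 × 0.08 / 0.02498 = 31.13 d
Total t = Σ t_i = 118.5 days.

119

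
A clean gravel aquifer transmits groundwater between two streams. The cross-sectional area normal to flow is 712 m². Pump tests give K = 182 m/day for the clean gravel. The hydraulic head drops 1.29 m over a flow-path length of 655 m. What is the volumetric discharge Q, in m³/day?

255

Hydraulic gradient i = Δh / L = 1.29 / 655 = 0.001969.
Darcy's law: Q = K · A · i = 182.0 × 712.0 × 0.001969 = 255.2 m³/day.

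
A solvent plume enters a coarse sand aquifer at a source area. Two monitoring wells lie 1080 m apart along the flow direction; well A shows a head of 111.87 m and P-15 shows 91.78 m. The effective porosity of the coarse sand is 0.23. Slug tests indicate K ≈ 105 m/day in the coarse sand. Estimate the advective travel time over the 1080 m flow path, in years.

0.348

Hydraulic gradient i = (111.87 − 91.78) / 1080 = 20.09 / 1080 = 0.01860.
Darcy flux q = K · i = 105.0 × 0.01860 = 1.953 m/day.
Seepage velocity v = q / n_e = 1.953 / 0.23 = 8.492 m/day.
Travel time t = L / v = 1080 / 8.492 = 127.2 days = 0.3482 years.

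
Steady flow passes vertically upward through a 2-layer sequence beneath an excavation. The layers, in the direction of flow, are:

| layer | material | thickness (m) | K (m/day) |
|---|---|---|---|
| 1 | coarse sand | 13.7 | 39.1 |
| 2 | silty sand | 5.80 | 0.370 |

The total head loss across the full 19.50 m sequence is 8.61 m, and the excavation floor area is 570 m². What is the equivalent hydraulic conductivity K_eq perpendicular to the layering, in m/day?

1.22

Flow is perpendicular to layering, so the layers act in series and the equivalent K is the thickness-weighted harmonic mean.
Total thickness L = 13.7 + 5.80 = 19.50 m.
Σ(b_i/K_i) = 13.7/39.1 + 5.80/0.370 = 16.03 d.
K_eq = L / Σ(b_i/K_i) = 19.50 / 16.03 = 1.217 m/day.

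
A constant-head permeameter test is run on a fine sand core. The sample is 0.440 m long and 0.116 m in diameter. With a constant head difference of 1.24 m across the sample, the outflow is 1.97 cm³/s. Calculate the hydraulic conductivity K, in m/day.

5.71

Cross-sectional area A = π·(d/2)² = π × (0.116/2)² = 0.01057 m².
Convert discharge: 1.97 cm³/s = 1.970e-06 m³/s.
Darcy's law rearranged: K = Q·L / (A·Δh) = 1.970e-06 × 0.440 / (0.01057 × 1.24) = 6.614e-05 m/s = 5.715 m/day.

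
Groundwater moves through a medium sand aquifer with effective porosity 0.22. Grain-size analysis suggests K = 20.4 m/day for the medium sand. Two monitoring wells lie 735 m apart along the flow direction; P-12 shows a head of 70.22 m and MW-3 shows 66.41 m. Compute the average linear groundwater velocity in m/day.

Hydraulic gradient i = (70.22 − 66.41) / 735 = 3.81 / 735 = 0.005184.
Darcy flux q = K · i = 20.40 × 0.005184 = 0.1057 m/day.
Seepage velocity v = q / n_e = 0.1057 / 0.22 = 0.4807 m/day.

0.481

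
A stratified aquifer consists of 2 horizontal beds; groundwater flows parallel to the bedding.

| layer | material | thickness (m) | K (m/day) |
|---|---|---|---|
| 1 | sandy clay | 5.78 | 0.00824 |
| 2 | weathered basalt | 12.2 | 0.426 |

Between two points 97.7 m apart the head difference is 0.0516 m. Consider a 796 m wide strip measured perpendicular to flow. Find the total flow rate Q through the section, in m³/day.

Flow is parallel to layering, so each bed carries its own Darcy discharge and the transmissivities add.
Σ(K_i·b_i) = 0.00824×5.78 + 0.426×12.2 = 5.245 m²/day.
Hydraulic gradient i = Δh / L = 0.0516 / 97.7 = 0.0005281.
Q = Σ(K_i·b_i) · W · i = 5.245 × 796 × 0.0005281 = 2.205 m³/day.

2.20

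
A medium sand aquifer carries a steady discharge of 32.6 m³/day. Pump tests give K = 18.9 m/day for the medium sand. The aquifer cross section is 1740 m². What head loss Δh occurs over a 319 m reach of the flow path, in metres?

0.316

From Q = K·A·i, i = Q / (K·A) = 32.6 / (18.90 × 1740) = 0.0009913.
Head loss Δh = i · L = 0.0009913 × 319 = 0.3162 m.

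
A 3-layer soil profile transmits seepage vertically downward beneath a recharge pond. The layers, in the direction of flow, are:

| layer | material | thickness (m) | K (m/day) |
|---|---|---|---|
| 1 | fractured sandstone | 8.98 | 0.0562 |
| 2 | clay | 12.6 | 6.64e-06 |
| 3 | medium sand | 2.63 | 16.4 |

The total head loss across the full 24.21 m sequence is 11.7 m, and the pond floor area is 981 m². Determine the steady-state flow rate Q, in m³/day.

0.00605

Flow is perpendicular to layering, so the layers act in series and the equivalent K is the thickness-weighted harmonic mean.
Total thickness L = 8.98 + 12.6 + 2.63 = 24.21 m.
Σ(b_i/K_i) = 8.98/0.0562 + 12.6/6.64e-06 + 2.63/16.4 = 1.898e+06 d.
K_eq = L / Σ(b_i/K_i) = 24.21 / 1.898e+06 = 1.276e-05 m/day.
Q = K_eq · A · (Δh/L) = 1.276e-05 × 981 × (11.7/24.21) = 0.006048 m³/day.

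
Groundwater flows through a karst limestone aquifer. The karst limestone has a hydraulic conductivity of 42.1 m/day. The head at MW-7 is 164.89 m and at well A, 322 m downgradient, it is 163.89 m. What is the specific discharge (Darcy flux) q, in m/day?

Hydraulic gradient i = (164.89 − 163.89) / 322 = 1 / 322 = 0.003106.
Specific discharge q = K · i = 42.10 × 0.003106 = 0.1307 m/day.

0.131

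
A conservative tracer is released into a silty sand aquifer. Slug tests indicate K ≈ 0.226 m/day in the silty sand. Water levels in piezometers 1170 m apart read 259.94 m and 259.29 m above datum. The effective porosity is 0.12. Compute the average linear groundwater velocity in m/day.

Hydraulic gradient i = (259.94 − 259.29) / 1170 = 0.65 / 1170 = 0.0005556.
Darcy flux q = K · i = 0.2260 × 0.0005556 = 0.0001256 m/day.
Seepage velocity v = q / n_e = 0.0001256 / 0.12 = 0.001046 m/day.

0.00105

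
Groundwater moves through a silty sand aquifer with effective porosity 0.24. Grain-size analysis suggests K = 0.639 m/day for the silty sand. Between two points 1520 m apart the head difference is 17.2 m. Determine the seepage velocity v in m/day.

Hydraulic gradient i = Δh / L = 17.2 / 1520 = 0.01132.
Darcy flux q = K · i = 0.6390 × 0.01132 = 0.007231 m/day.
Seepage velocity v = q / n_e = 0.007231 / 0.24 = 0.03013 m/day.

0.0301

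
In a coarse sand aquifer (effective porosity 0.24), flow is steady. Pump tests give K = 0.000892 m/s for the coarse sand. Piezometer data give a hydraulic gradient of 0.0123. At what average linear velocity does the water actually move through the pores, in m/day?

3.95

Convert K: 0.000892 m/s × 86400 = 77.07 m/day.
Hydraulic gradient i = 0.0123.
Darcy flux q = K · i = 77.07 × 0.01230 = 0.9479 m/day.
Seepage velocity v = q / n_e = 0.9479 / 0.24 = 3.950 m/day.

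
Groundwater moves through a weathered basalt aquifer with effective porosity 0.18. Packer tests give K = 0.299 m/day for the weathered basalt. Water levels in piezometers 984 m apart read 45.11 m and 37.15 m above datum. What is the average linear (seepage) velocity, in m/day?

0.0134

Hydraulic gradient i = (45.11 − 37.15) / 984 = 7.96 / 984 = 0.008089.
Darcy flux q = K · i = 0.2990 × 0.008089 = 0.002419 m/day.
Seepage velocity v = q / n_e = 0.002419 / 0.18 = 0.01344 m/day.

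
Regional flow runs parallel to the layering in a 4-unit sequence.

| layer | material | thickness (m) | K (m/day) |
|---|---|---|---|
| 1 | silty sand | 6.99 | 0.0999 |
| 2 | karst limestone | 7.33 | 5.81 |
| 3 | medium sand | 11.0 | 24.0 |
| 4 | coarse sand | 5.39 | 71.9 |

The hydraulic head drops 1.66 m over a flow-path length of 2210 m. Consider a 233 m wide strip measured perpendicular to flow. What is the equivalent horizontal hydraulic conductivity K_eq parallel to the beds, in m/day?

Flow is parallel to layering, so each bed carries its own Darcy discharge and the transmissivities add.
Σ(K_i·b_i) = 0.0999×6.99 + 5.81×7.33 + 24.0×11.0 + 71.9×5.39 = 694.8 m²/day.
Total thickness b = 30.71 m, so K_eq = Σ(K_i·b_i)/b = 22.63 m/day.

22.6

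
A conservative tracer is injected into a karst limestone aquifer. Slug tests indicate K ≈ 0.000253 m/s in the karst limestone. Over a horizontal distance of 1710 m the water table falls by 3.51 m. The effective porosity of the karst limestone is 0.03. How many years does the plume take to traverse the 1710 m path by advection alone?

Convert K: 0.000253 m/s × 86400 = 21.86 m/day.
Hydraulic gradient i = Δh / L = 3.51 / 1710 = 0.002053.
Darcy flux q = K · i = 21.86 × 0.002053 = 0.04487 m/day.
Seepage velocity v = q / n_e = 0.04487 / 0.03 = 1.496 m/day.
Travel time t = L / v = 1710 / 1.496 = 1143 days = 3.130 years.

3.13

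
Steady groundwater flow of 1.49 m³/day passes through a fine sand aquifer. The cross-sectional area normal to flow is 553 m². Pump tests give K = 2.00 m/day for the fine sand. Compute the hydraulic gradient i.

0.00135

From Q = K·A·i, i = Q / (K·A) = 1.49 / (2.000 × 553.0) = 0.001347.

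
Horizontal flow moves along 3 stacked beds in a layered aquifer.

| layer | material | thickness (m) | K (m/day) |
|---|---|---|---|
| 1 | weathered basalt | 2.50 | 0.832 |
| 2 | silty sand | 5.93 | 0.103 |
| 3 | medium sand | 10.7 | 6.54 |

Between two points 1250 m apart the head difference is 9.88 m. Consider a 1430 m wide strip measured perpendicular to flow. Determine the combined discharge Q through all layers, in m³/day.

Flow is parallel to layering, so each bed carries its own Darcy discharge and the transmissivities add.
Σ(K_i·b_i) = 0.832×2.50 + 0.103×5.93 + 6.54×10.7 = 72.67 m²/day.
Hydraulic gradient i = Δh / L = 9.88 / 1250 = 0.007904.
Q = Σ(K_i·b_i) · W · i = 72.67 × 1430 × 0.007904 = 821.4 m³/day.

821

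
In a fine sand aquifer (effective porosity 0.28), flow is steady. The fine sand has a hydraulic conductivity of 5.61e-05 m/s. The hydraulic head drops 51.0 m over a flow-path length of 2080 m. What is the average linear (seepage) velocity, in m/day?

0.424

Convert K: 5.61e-05 m/s × 86400 = 4.847 m/day.
Hydraulic gradient i = Δh / L = 51.0 / 2080 = 0.02452.
Darcy flux q = K · i = 4.847 × 0.02452 = 0.1188 m/day.
Seepage velocity v = q / n_e = 0.1188 / 0.28 = 0.4244 m/day.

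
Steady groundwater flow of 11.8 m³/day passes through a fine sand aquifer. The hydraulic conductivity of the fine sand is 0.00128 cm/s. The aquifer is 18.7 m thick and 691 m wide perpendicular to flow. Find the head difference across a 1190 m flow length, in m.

Convert K: 0.00128 cm/s × 864 = 1.106 m/day.
Cross-sectional area A = 691 × 18.7 = 12922 m².
From Q = K·A·i, i = Q / (K·A) = 11.8 / (1.106 × 12922) = 0.0008257.
Head loss Δh = i · L = 0.0008257 × 1190 = 0.9826 m.

0.983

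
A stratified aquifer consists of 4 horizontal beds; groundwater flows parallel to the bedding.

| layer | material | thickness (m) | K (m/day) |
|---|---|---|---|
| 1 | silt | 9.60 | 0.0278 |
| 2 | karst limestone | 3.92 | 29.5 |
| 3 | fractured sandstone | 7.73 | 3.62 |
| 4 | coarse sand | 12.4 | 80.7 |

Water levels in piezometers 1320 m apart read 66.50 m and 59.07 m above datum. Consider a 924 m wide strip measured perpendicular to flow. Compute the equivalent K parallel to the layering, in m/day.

34.0

Flow is parallel to layering, so each bed carries its own Darcy discharge and the transmissivities add.
Σ(K_i·b_i) = 0.0278×9.60 + 29.5×3.92 + 3.62×7.73 + 80.7×12.4 = 1145 m²/day.
Total thickness b = 33.65 m, so K_eq = Σ(K_i·b_i)/b = 34.01 m/day.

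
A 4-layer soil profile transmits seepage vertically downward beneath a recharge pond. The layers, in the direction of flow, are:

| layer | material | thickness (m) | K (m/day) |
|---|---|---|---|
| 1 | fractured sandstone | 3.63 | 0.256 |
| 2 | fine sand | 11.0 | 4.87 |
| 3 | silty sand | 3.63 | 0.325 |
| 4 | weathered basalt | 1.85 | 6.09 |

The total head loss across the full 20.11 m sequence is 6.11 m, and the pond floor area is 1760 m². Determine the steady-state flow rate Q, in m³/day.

385

Flow is perpendicular to layering, so the layers act in series and the equivalent K is the thickness-weighted harmonic mean.
Total thickness L = 3.63 + 11.0 + 3.63 + 1.85 = 20.11 m.
Σ(b_i/K_i) = 3.63/0.256 + 11.0/4.87 + 3.63/0.325 + 1.85/6.09 = 27.91 d.
K_eq = L / Σ(b_i/K_i) = 20.11 / 27.91 = 0.7205 m/day.
Q = K_eq · A · (Δh/L) = 0.7205 × 1760 × (6.11/20.11) = 385.3 m³/day.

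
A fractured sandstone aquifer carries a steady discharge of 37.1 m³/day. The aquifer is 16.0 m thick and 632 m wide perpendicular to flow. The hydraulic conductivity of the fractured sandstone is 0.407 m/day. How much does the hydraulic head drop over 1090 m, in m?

9.83

Cross-sectional area A = 632 × 16.0 = 10112 m².
From Q = K·A·i, i = Q / (K·A) = 37.1 / (0.4070 × 10112) = 0.009015.
Head loss Δh = i · L = 0.009015 × 1090 = 9.826 m.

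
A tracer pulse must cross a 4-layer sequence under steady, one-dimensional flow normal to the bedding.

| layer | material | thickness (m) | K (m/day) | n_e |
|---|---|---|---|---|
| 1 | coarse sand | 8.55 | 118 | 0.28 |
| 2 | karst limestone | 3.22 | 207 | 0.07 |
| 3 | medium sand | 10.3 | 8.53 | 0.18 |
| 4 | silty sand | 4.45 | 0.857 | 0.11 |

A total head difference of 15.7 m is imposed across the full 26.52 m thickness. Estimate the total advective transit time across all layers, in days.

With flow normal to the layers, continuity requires the same specific discharge q through every layer.
Σ(b_i/K_i) = 8.55/118 + 3.22/207 + 10.3/8.53 + 4.45/0.857 = 6.488 d.
q = Δh / Σ(b_i/K_i) = 15.7 / 6.488 = 2.420 m/day.
In each layer the seepage velocity is v_i = q/n_i, so the layer transit time is t_i = b_i·n_i / q:
  layer 1 (coarse sand): t_1 = 8.55 × 0.28 / 2.420 = 0.9893 d
  layer 2 (karst limestone): t_2 = 3.22 × 0.07 / 2.420 = 0.09315 d
  layer 3 (medium sand): t_3 = 10.3 × 0.18 / 2.420 = 0.7662 d
  layer 4 (silty sand): t_4 = 4.45 × 0.11 / 2.420 = 0.2023 d
Total t = Σ t_i = 2.051 days.

2.05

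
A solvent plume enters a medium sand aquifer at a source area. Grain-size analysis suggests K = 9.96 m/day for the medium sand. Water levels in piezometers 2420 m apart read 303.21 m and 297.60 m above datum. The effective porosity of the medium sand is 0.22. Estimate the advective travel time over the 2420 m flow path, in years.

Hydraulic gradient i = (303.21 − 297.60) / 2420 = 5.61 / 2420 = 0.002318.
Darcy flux q = K · i = 9.960 × 0.002318 = 0.02309 m/day.
Seepage velocity v = q / n_e = 0.02309 / 0.22 = 0.1050 m/day.
Travel time t = L / v = 2420 / 0.1050 = 23059 days = 63.13 years.

63.1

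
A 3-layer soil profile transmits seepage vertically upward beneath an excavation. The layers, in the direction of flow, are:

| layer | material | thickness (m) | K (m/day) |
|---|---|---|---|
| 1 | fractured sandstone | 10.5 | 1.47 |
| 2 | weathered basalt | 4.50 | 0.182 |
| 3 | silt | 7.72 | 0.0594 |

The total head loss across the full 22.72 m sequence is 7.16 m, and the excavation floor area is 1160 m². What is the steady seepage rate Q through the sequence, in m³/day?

51.3

Flow is perpendicular to layering, so the layers act in series and the equivalent K is the thickness-weighted harmonic mean.
Total thickness L = 10.5 + 4.50 + 7.72 = 22.72 m.
Σ(b_i/K_i) = 10.5/1.47 + 4.50/0.182 + 7.72/0.0594 = 161.8 d.
K_eq = L / Σ(b_i/K_i) = 22.72 / 161.8 = 0.1404 m/day.
Q = K_eq · A · (Δh/L) = 0.1404 × 1160 × (7.16/22.72) = 51.32 m³/day.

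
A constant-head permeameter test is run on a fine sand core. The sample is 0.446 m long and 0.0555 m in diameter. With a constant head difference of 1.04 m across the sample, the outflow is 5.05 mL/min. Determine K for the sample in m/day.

1.29

Cross-sectional area A = π·(d/2)² = π × (0.0555/2)² = 0.002419 m².
Convert discharge: 5.05 mL/min = 8.417e-08 m³/s.
Darcy's law rearranged: K = Q·L / (A·Δh) = 8.417e-08 × 0.446 / (0.002419 × 1.04) = 1.492e-05 m/s = 1.289 m/day.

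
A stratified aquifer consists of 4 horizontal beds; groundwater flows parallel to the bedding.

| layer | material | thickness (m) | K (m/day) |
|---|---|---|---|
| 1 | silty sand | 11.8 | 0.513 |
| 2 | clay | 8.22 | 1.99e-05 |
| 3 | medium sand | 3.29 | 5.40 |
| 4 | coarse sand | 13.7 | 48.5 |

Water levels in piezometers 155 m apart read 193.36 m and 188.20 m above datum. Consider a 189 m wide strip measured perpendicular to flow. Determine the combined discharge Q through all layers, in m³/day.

4330

Flow is parallel to layering, so each bed carries its own Darcy discharge and the transmissivities add.
Σ(K_i·b_i) = 0.513×11.8 + 1.99e-05×8.22 + 5.40×3.29 + 48.5×13.7 = 688.3 m²/day.
Hydraulic gradient i = (193.36 − 188.20) / 155 = 5.16 / 155 = 0.03329.
Q = Σ(K_i·b_i) · W · i = 688.3 × 189 × 0.03329 = 4331 m³/day.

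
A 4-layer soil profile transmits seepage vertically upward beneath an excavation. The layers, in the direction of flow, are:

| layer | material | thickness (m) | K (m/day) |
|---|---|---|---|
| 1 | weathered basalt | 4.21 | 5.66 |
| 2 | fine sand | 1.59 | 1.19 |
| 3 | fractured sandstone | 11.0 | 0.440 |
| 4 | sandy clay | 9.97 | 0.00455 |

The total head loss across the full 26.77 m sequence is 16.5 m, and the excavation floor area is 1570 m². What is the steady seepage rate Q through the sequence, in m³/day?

11.7

Flow is perpendicular to layering, so the layers act in series and the equivalent K is the thickness-weighted harmonic mean.
Total thickness L = 4.21 + 1.59 + 11.0 + 9.97 = 26.77 m.
Σ(b_i/K_i) = 4.21/5.66 + 1.59/1.19 + 11.0/0.440 + 9.97/0.00455 = 2218 d.
K_eq = L / Σ(b_i/K_i) = 26.77 / 2218 = 0.01207 m/day.
Q = K_eq · A · (Δh/L) = 0.01207 × 1570 × (16.5/26.77) = 11.68 m³/day.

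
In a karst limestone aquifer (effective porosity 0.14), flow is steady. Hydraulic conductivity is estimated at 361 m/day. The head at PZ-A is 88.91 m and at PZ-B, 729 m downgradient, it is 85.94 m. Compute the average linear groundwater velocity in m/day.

10.5

Hydraulic gradient i = (88.91 − 85.94) / 729 = 2.97 / 729 = 0.004074.
Darcy flux q = K · i = 361.0 × 0.004074 = 1.471 m/day.
Seepage velocity v = q / n_e = 1.471 / 0.14 = 10.51 m/day.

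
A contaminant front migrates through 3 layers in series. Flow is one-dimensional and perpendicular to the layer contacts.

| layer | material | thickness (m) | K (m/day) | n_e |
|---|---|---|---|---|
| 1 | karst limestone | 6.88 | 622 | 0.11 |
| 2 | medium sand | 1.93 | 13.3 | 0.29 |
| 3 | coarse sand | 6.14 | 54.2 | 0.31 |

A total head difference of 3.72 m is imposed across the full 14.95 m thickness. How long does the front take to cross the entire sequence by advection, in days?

0.233

With flow normal to the layers, continuity requires the same specific discharge q through every layer.
Σ(b_i/K_i) = 6.88/622 + 1.93/13.3 + 6.14/54.2 = 0.2695 d.
q = Δh / Σ(b_i/K_i) = 3.72 / 0.2695 = 13.81 m/day.
In each layer the seepage velocity is v_i = q/n_i, so the layer transit time is t_i = b_i·n_i / q:
  layer 1 (karst limestone): t_1 = 6.88 × 0.11 / 13.81 = 0.05482 d
  layer 2 (medium sand): t_2 = 1.93 × 0.29 / 13.81 = 0.04054 d
  layer 3 (coarse sand): t_3 = 6.14 × 0.31 / 13.81 = 0.1379 d
Total t = Σ t_i = 0.2332 days.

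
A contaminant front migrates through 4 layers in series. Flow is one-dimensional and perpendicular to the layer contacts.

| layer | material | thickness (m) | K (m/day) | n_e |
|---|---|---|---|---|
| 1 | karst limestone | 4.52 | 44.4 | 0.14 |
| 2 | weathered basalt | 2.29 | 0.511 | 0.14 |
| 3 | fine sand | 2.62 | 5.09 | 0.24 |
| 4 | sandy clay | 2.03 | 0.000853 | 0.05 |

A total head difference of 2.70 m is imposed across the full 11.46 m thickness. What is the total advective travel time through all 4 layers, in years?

4.07

With flow normal to the layers, continuity requires the same specific discharge q through every layer.
Σ(b_i/K_i) = 4.52/44.4 + 2.29/0.511 + 2.62/5.09 + 2.03/0.000853 = 2385 d.
q = Δh / Σ(b_i/K_i) = 2.70 / 2385 = 0.001132 m/day.
In each layer the seepage velocity is v_i = q/n_i, so the layer transit time is t_i = b_i·n_i / q:
  layer 1 (karst limestone): t_1 = 4.52 × 0.14 / 0.001132 = 559.0 d
  layer 2 (weathered basalt): t_2 = 2.29 × 0.14 / 0.001132 = 283.2 d
  layer 3 (fine sand): t_3 = 2.62 × 0.24 / 0.001132 = 555.4 d
  layer 4 (sandy clay): t_4 = 2.03 × 0.05 / 0.001132 = 89.66 d
Total t = Σ t_i = 1487 days = 4.072 years.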